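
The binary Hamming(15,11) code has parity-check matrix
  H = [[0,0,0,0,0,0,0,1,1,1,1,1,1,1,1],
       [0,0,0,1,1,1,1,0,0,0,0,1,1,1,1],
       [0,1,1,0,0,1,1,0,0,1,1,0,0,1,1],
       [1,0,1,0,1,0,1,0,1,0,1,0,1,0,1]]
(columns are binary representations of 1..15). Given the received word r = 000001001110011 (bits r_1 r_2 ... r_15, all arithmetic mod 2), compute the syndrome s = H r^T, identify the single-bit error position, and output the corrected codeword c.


s = (1, 1, 1, 1)^T, error position = 15, corrected codeword c = 000001001110010

Compute s = H r^T mod 2 one row at a time:
  s_1 = 0 + 1 + 1 + 1 + 0 + 0 + 1 + 1 = 5 ≡ 1 (mod 2).
  s_2 = 0 + 0 + 1 + 0 + 0 + 0 + 1 + 1 = 3 ≡ 1 (mod 2).
  s_3 = 0 + 0 + 1 + 0 + 1 + 1 + 1 + 1 = 5 ≡ 1 (mod 2).
  s_4 = 0 + 0 + 0 + 0 + 1 + 1 + 0 + 1 = 3 ≡ 1 (mod 2).
s = (1, 1, 1, 1)^T — this equals column 15 of H (binary 1111), so error is at position 15.
Correct: flip bit 15 of r = 000001001110011 to get c = 000001001110010.


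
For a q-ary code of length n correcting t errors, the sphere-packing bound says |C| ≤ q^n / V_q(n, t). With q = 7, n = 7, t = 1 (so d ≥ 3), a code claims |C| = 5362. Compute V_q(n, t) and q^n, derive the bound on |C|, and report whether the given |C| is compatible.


V_q(n, t) = 43, q^n = 823543, Hamming bound = 19152, |C| = 5362 ≤ bound (satisfied).

Step 1: Compute V_q(n, t) = Σ_{j=0}^1 C(n, j) (q−1)^j.
  j = 0: C(7,0)·(6)^0 = 1·1 = 1.
  j = 1: C(7,1)·(6)^1 = 7·6 = 42.
  V_q(n, t) = 1 + 42 = 43.
Step 2: q^n = 7^7 = 823543.
Step 3: Hamming bound ⌊q^n / V_q(n,t)⌋ = ⌊823543/43⌋ = 19152.
Step 4: Compare |C| = 5362 to 19152: satisfied.
The claimed |C| lies below the Hamming bound.


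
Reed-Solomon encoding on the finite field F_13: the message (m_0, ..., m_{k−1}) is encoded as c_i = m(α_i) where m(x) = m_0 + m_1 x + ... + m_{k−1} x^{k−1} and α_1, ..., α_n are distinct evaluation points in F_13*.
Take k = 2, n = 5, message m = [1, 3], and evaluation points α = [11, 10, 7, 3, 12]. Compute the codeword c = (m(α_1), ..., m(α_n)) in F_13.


c = [8, 5, 9, 10, 11]

Message polynomial: m(x) = 1 + 3·x (mod 13).
For each evaluation point α_i, compute m(α_i) mod 13:
  α_1 = 11: Horner steps 3 → 8, so m(11) = 8.
  α_2 = 10: Horner steps 3 → 5, so m(10) = 5.
  α_3 = 7: Horner steps 3 → 9, so m(7) = 9.
  α_4 = 3: Horner steps 3 → 10, so m(3) = 10.
  α_5 = 12: Horner steps 3 → 11, so m(12) = 11.
Codeword c = [8, 5, 9, 10, 11] ∈ F_13^5.


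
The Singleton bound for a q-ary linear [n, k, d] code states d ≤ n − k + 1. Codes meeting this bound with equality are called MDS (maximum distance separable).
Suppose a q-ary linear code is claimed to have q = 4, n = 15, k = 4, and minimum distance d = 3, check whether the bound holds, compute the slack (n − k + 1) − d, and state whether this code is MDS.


Singleton RHS = n − k + 1 = 12, slack = 9, bound satisfied, not MDS.

Singleton bound: d ≤ n − k + 1.
Here n = 15, k = 4, so n − k + 1 = 12.
Given d = 3, check d ≤ 12: YES.
Slack = (n − k + 1) − d = 9.
The code is NOT MDS (slack = 9 > 0).
Description: the claimed parameters are [15, 4, 3]_4; such a code would be non-MDS.


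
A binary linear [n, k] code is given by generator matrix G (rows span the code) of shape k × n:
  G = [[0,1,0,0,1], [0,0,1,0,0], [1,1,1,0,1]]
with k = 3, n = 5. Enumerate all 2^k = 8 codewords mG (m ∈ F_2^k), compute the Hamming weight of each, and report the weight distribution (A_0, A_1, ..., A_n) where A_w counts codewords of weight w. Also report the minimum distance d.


Weight distribution: A_0 = 1, A_1 = 2, A_2 = 2, A_3 = 2, A_4 = 1. Minimum distance d = 1.

Enumerate all 2^3 = 8 messages m ∈ F_2^3.
For each, compute codeword c = mG in F_2^5, then tally its weight.
  m = 000 → c = 00000, weight = 0.
  m = 100 → c = 01001, weight = 2.
  m = 010 → c = 00100, weight = 1.
  m = 110 → c = 01101, weight = 3.
  m = 001 → c = 11101, weight = 4.
  m = 101 → c = 10100, weight = 2.
  m = 011 → c = 11001, weight = 3.
  m = 111 → c = 10000, weight = 1.
Tally weights:
  weight 0: 1 codewords.
  weight 1: 2 codewords.
  weight 2: 2 codewords.
  weight 3: 2 codewords.
  weight 4: 1 codewords.
Minimum distance d = smallest w > 0 with A_w > 0 = 1.
Sanity: Σ A_w = 8 = 2^3 = 8 ✓.


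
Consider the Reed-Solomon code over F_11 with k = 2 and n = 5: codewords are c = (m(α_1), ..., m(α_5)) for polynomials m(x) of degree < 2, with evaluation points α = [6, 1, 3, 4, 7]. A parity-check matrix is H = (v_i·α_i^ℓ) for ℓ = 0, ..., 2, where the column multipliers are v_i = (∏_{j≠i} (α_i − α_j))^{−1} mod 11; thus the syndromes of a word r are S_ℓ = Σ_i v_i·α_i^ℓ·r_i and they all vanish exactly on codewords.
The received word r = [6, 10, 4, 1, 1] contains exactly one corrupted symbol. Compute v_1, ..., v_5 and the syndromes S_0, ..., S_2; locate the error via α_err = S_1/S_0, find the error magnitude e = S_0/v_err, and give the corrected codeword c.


S = (7, 5, 2), error at position 5, error magnitude e = 9, c = [6, 10, 4, 1, 3].

Step 1: column multipliers v_i = (∏_{j≠i}(α_i − α_j))^{−1} mod 11.
  i = 1 (α = 6): (6−1)(6−3)(6−4)(6−7) = 5·3·2·(−1) = −30 ≡ 3, so v_1 = 3^{−1} = 4 (mod 11).
  i = 2 (α = 1): (1−6)(1−3)(1−4)(1−7) = (−5)·(−2)·(−3)·(−6) = 180 ≡ 4, so v_2 = 4^{−1} = 3 (mod 11).
  i = 3 (α = 3): (3−6)(3−1)(3−4)(3−7) = (−3)·2·(−1)·(−4) = −24 ≡ 9, so v_3 = 9^{−1} = 5 (mod 11).
  i = 4 (α = 4): (4−6)(4−1)(4−3)(4−7) = (−2)·3·1·(−3) = 18 ≡ 7, so v_4 = 7^{−1} = 8 (mod 11).
  i = 5 (α = 7): (7−6)(7−1)(7−3)(7−4) = 1·6·4·3 = 72 ≡ 6, so v_5 = 6^{−1} = 2 (mod 11).
  v = [4, 3, 5, 8, 2].
Step 2: syndromes of r = [6, 10, 4, 1, 1] (all sums mod 11).
  S_0 = Σ v_i r_i = 4·6 + 3·10 + 5·4 + 8·1 + 2·1 = 84 ≡ 7.
  S_1 = Σ v_i α_i r_i = 4·6·6 + 3·1·10 + 5·3·4 + 8·4·1 + 2·7·1 = 280 ≡ 5.
  α_i^2 mod 11 = [3, 1, 9, 5, 5].
  S_2 = Σ v_i α_i^2 r_i = 4·3·6 + 3·1·10 + 5·9·4 + 8·5·1 + 2·5·1 = 332 ≡ 2.
  S = (7, 5, 2) ≠ 0, so r is not a codeword (an error is present).
Step 3: locate the error. For a single error e at position i, S_ℓ = v_i·e·α_i^ℓ, so α_err = S_1/S_0.
  S_0^{−1} = 7^{−1} = 8 (mod 11), so α_err = 5·8 = 40 ≡ 7 = α_5. Error position i = 5.
  Consistency check: S_2/S_1 = 2·9 = 18 ≡ 7 = α_err ✓ (single-error assumption holds).
Step 4: error magnitude e = S_0/v_5 = S_0·∏_{j≠5}(α_5 − α_j) = 7·6 = 42 ≡ 9 (mod 11).
Step 5: correct position 5: c_5 = r_5 − e = 1 − 9 ≡ 3 (mod 11). Hence c = [6, 10, 4, 1, 3].
  Check: interpolating c through the α_i gives m(x) = 2 + 8·x (degree < 2) with m(α_i) = c_i for every i, so c is indeed a codeword.


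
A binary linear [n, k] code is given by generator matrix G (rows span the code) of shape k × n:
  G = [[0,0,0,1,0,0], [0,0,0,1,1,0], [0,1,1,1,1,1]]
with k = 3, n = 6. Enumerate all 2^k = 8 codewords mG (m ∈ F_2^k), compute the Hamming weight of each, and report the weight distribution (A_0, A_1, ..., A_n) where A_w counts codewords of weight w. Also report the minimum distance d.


Weight distribution: A_0 = 1, A_1 = 2, A_2 = 1, A_3 = 1, A_4 = 2, A_5 = 1. Minimum distance d = 1.

Enumerate all 2^3 = 8 messages m ∈ F_2^3.
For each, compute codeword c = mG in F_2^6, then tally its weight.
  m = 000 → c = 000000, weight = 0.
  m = 100 → c = 000100, weight = 1.
  m = 010 → c = 000110, weight = 2.
  m = 110 → c = 000010, weight = 1.
  m = 001 → c = 011111, weight = 5.
  m = 101 → c = 011011, weight = 4.
  m = 011 → c = 011001, weight = 3.
  m = 111 → c = 011101, weight = 4.
Tally weights:
  weight 0: 1 codewords.
  weight 1: 2 codewords.
  weight 2: 1 codewords.
  weight 3: 1 codewords.
  weight 4: 2 codewords.
  weight 5: 1 codewords.
Minimum distance d = smallest w > 0 with A_w > 0 = 1.
Sanity: Σ A_w = 8 = 2^3 = 8 ✓.


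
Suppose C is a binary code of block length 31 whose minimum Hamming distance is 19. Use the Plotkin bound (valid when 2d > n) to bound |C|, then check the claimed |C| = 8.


Plotkin bound M ≤ 4; given |C| = 8 > bound (violated).

Check applicability: 2d = 38, n = 31.
2d − n = 7 > 0, so Plotkin applies.
Compute d/(2d−n) = 19/7 ≈ 2.7143.
⌊d/(2d−n)⌋ = 2.
Plotkin bound: M ≤ 2·2 = 4.
Given |C| = 8, check: VIOLATED.
This |C| is above the Plotkin bound, so no binary code with n = 31, d = 19 and 8 codewords exists.


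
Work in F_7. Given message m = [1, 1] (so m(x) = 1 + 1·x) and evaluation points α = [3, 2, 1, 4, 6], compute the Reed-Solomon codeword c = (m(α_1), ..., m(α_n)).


c = [4, 3, 2, 5, 0]

Message polynomial: m(x) = 1 + 1·x (mod 7).
For each evaluation point α_i, compute m(α_i) mod 7:
  α_1 = 3: Horner steps 1 → 4, so m(3) = 4.
  α_2 = 2: Horner steps 1 → 3, so m(2) = 3.
  α_3 = 1: Horner steps 1 → 2, so m(1) = 2.
  α_4 = 4: Horner steps 1 → 5, so m(4) = 5.
  α_5 = 6: Horner steps 1 → 0, so m(6) = 0.
Codeword c = [4, 3, 2, 5, 0] ∈ F_7^5.


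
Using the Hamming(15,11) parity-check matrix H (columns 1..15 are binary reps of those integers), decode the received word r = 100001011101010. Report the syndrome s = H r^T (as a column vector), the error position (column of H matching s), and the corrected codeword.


s = (1, 1, 1, 0)^T, error position = 14, corrected codeword c = 100001011101000

Compute s = H r^T mod 2 one row at a time:
  s_1 = 1 + 1 + 1 + 0 + 1 + 0 + 1 + 0 = 5 ≡ 1 (mod 2).
  s_2 = 0 + 0 + 1 + 0 + 1 + 0 + 1 + 0 = 3 ≡ 1 (mod 2).
  s_3 = 0 + 0 + 1 + 0 + 1 + 0 + 1 + 0 = 3 ≡ 1 (mod 2).
  s_4 = 1 + 0 + 0 + 0 + 1 + 0 + 0 + 0 = 2 ≡ 0 (mod 2).
s = (1, 1, 1, 0)^T — this equals column 14 of H (binary 1110), so error is at position 14.
Correct: flip bit 14 of r = 100001011101010 to get c = 100001011101000.


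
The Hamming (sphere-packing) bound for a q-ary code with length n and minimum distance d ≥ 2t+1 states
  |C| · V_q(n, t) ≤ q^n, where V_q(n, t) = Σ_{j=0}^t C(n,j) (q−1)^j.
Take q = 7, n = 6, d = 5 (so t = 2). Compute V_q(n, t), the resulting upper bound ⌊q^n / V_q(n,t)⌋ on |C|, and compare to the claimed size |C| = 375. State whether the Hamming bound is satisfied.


V_q(n, t) = 577, q^n = 117649, Hamming bound = 203, |C| = 375 > bound (violated).

Step 1: Compute V_q(n, t) = Σ_{j=0}^2 C(n, j) (q−1)^j.
  j = 0: C(6,0)·(6)^0 = 1·1 = 1.
  j = 1: C(6,1)·(6)^1 = 6·6 = 36.
  j = 2: C(6,2)·(6)^2 = 15·36 = 540.
  V_q(n, t) = 1 + 36 + 540 = 577.
Step 2: q^n = 7^6 = 117649.
Step 3: Hamming bound ⌊q^n / V_q(n,t)⌋ = ⌊117649/577⌋ = 203.
Step 4: Compare |C| = 375 to 203: violated.
The claimed |C| lies above the Hamming bound, so no 7-ary code of length 6 with d ≥ 5 can have 375 codewords.


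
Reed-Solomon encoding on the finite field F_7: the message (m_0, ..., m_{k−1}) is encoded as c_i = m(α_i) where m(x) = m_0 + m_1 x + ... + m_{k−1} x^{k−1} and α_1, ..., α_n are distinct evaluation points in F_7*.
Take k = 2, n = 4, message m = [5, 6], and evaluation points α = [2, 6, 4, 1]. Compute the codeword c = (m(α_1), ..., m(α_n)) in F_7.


c = [3, 6, 1, 4]

Message polynomial: m(x) = 5 + 6·x (mod 7).
For each evaluation point α_i, compute m(α_i) mod 7:
  α_1 = 2: Horner steps 6 → 3, so m(2) = 3.
  α_2 = 6: Horner steps 6 → 6, so m(6) = 6.
  α_3 = 4: Horner steps 6 → 1, so m(4) = 1.
  α_4 = 1: Horner steps 6 → 4, so m(1) = 4.
Codeword c = [3, 6, 1, 4] ∈ F_7^4.


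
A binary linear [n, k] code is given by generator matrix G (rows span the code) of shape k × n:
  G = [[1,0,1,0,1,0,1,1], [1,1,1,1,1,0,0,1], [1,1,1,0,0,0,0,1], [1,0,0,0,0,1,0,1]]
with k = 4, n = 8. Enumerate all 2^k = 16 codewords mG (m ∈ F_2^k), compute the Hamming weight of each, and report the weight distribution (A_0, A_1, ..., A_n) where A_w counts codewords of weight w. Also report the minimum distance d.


Weight distribution: A_0 = 1, A_2 = 1, A_3 = 4, A_4 = 3, A_5 = 4, A_6 = 3. Minimum distance d = 2.

Enumerate all 2^4 = 16 messages m ∈ F_2^4.
For each, compute codeword c = mG in F_2^8, then tally its weight.
  m = 0000 → c = 00000000, weight = 0.
  m = 1000 → c = 10101011, weight = 5.
  m = 0100 → c = 11111001, weight = 6.
  m = 1100 → c = 01010010, weight = 3.
  m = 0010 → c = 11100001, weight = 4.
  m = 1010 → c = 01001010, weight = 3.
  m = 0110 → c = 00011000, weight = 2.
  m = 1110 → c = 10110011, weight = 5.
  m = 0001 → c = 10000101, weight = 3.
  m = 1001 → c = 00101110, weight = 4.
  m = 0101 → c = 01111100, weight = 5.
  m = 1101 → c = 11010111, weight = 6.
  m = 0011 → c = 01100100, weight = 3.
  m = 1011 → c = 11001111, weight = 6.
  m = 0111 → c = 10011101, weight = 5.
  m = 1111 → c = 00110110, weight = 4.
Tally weights:
  weight 0: 1 codewords.
  weight 2: 1 codewords.
  weight 3: 4 codewords.
  weight 4: 3 codewords.
  weight 5: 4 codewords.
  weight 6: 3 codewords.
Minimum distance d = smallest w > 0 with A_w > 0 = 2.
Sanity: Σ A_w = 16 = 2^4 = 16 ✓.


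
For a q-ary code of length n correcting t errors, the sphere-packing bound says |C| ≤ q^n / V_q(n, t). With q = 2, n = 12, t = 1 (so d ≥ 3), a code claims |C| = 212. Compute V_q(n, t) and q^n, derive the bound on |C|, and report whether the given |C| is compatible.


V_q(n, t) = 13, q^n = 4096, Hamming bound = 315, |C| = 212 ≤ bound (satisfied).

Step 1: Compute V_q(n, t) = Σ_{j=0}^1 C(n, j) (q−1)^j.
  j = 0: C(12,0)·(1)^0 = 1·1 = 1.
  j = 1: C(12,1)·(1)^1 = 12·1 = 12.
  V_q(n, t) = 1 + 12 = 13.
Step 2: q^n = 2^12 = 4096.
Step 3: Hamming bound ⌊q^n / V_q(n,t)⌋ = ⌊4096/13⌋ = 315.
Step 4: Compare |C| = 212 to 315: satisfied.
The claimed |C| lies below the Hamming bound.


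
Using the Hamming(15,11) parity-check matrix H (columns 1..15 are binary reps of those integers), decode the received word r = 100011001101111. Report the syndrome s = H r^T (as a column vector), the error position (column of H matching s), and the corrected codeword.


s = (0, 0, 0, 1)^T, error position = 1, corrected codeword c = 000011001101111

Compute s = H r^T mod 2 one row at a time:
  s_1 = 0 + 1 + 1 + 0 + 1 + 1 + 1 + 1 = 6 ≡ 0 (mod 2).
  s_2 = 0 + 1 + 1 + 0 + 1 + 1 + 1 + 1 = 6 ≡ 0 (mod 2).
  s_3 = 0 + 0 + 1 + 0 + 1 + 0 + 1 + 1 = 4 ≡ 0 (mod 2).
  s_4 = 1 + 0 + 1 + 0 + 1 + 0 + 1 + 1 = 5 ≡ 1 (mod 2).
s = (0, 0, 0, 1)^T — this equals column 1 of H (binary 0001), so error is at position 1.
Correct: flip bit 1 of r = 100011001101111 to get c = 000011001101111.


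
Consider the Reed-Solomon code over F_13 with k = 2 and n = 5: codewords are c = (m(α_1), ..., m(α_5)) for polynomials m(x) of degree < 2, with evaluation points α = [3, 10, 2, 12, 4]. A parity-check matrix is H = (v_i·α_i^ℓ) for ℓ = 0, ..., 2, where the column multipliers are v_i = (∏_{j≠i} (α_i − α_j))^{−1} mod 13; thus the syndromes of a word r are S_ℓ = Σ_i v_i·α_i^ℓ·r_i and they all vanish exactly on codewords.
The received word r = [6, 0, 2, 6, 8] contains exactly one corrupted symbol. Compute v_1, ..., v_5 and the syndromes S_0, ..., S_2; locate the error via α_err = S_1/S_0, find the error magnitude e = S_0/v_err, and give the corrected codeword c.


S = (7, 8, 11), error at position 1, error magnitude e = 1, c = [5, 0, 2, 6, 8].

Step 1: column multipliers v_i = (∏_{j≠i}(α_i − α_j))^{−1} mod 13.
  i = 1 (α = 3): (3−10)(3−2)(3−12)(3−4) = (−7)·1·(−9)·(−1) = −63 ≡ 2, so v_1 = 2^{−1} = 7 (mod 13).
  i = 2 (α = 10): (10−3)(10−2)(10−12)(10−4) = 7·8·(−2)·6 = −672 ≡ 4, so v_2 = 4^{−1} = 10 (mod 13).
  i = 3 (α = 2): (2−3)(2−10)(2−12)(2−4) = (−1)·(−8)·(−10)·(−2) = 160 ≡ 4, so v_3 = 4^{−1} = 10 (mod 13).
  i = 4 (α = 12): (12−3)(12−10)(12−2)(12−4) = 9·2·10·8 = 1440 ≡ 10, so v_4 = 10^{−1} = 4 (mod 13).
  i = 5 (α = 4): (4−3)(4−10)(4−2)(4−12) = 1·(−6)·2·(−8) = 96 ≡ 5, so v_5 = 5^{−1} = 8 (mod 13).
  v = [7, 10, 10, 4, 8].
Step 2: syndromes of r = [6, 0, 2, 6, 8] (all sums mod 13).
  S_0 = Σ v_i r_i = 7·6 + 10·0 + 10·2 + 4·6 + 8·8 = 150 ≡ 7.
  S_1 = Σ v_i α_i r_i = 7·3·6 + 10·10·0 + 10·2·2 + 4·12·6 + 8·4·8 = 710 ≡ 8.
  α_i^2 mod 13 = [9, 9, 4, 1, 3].
  S_2 = Σ v_i α_i^2 r_i = 7·9·6 + 10·9·0 + 10·4·2 + 4·1·6 + 8·3·8 = 674 ≡ 11.
  S = (7, 8, 11) ≠ 0, so r is not a codeword (an error is present).
Step 3: locate the error. For a single error e at position i, S_ℓ = v_i·e·α_i^ℓ, so α_err = S_1/S_0.
  S_0^{−1} = 7^{−1} = 2 (mod 13), so α_err = 8·2 = 16 ≡ 3 = α_1. Error position i = 1.
  Consistency check: S_2/S_1 = 11·5 = 55 ≡ 3 = α_err ✓ (single-error assumption holds).
Step 4: error magnitude e = S_0/v_1 = S_0·∏_{j≠1}(α_1 − α_j) = 7·2 = 14 ≡ 1 (mod 13).
Step 5: correct position 1: c_1 = r_1 − e = 6 − 1 ≡ 5 (mod 13). Hence c = [5, 0, 2, 6, 8].
  Check: interpolating c through the α_i gives m(x) = 9 + 3·x (degree < 2) with m(α_i) = c_i for every i, so c is indeed a codeword.


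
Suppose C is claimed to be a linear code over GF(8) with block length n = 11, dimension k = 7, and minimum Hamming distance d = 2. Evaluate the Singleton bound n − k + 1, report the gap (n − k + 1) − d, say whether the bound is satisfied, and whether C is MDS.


Singleton RHS = n − k + 1 = 5, slack = 3, bound satisfied, not MDS.

Singleton bound: d ≤ n − k + 1.
Here n = 11, k = 7, so n − k + 1 = 5.
Given d = 2, check d ≤ 5: YES.
Slack = (n − k + 1) − d = 3.
The code is NOT MDS (slack = 3 > 0).
Description: the claimed parameters are [11, 7, 2]_8; such a code would be non-MDS.


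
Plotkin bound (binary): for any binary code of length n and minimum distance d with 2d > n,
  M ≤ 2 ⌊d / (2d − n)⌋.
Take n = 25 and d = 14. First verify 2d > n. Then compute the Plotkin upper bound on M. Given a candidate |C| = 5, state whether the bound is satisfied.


Plotkin bound M ≤ 8; given |C| = 5 ≤ bound (satisfied).

Check applicability: 2d = 28, n = 25.
2d − n = 3 > 0, so Plotkin applies.
Compute d/(2d−n) = 14/3 ≈ 4.6667.
⌊d/(2d−n)⌋ = 4.
Plotkin bound: M ≤ 2·4 = 8.
Given |C| = 5, check: satisfied.
This |C| is below the Plotkin bound.


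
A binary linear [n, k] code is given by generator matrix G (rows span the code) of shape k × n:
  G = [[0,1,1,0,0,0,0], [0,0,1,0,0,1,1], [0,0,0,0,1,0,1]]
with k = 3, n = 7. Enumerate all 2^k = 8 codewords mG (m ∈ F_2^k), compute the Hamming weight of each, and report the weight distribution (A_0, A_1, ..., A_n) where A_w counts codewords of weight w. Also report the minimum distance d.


Weight distribution: A_0 = 1, A_2 = 2, A_3 = 4, A_4 = 1. Minimum distance d = 2.

Enumerate all 2^3 = 8 messages m ∈ F_2^3.
For each, compute codeword c = mG in F_2^7, then tally its weight.
  m = 000 → c = 0000000, weight = 0.
  m = 100 → c = 0110000, weight = 2.
  m = 010 → c = 0010011, weight = 3.
  m = 110 → c = 0100011, weight = 3.
  m = 001 → c = 0000101, weight = 2.
  m = 101 → c = 0110101, weight = 4.
  m = 011 → c = 0010110, weight = 3.
  m = 111 → c = 0100110, weight = 3.
Tally weights:
  weight 0: 1 codewords.
  weight 2: 2 codewords.
  weight 3: 4 codewords.
  weight 4: 1 codewords.
Minimum distance d = smallest w > 0 with A_w > 0 = 2.
Sanity: Σ A_w = 8 = 2^3 = 8 ✓.


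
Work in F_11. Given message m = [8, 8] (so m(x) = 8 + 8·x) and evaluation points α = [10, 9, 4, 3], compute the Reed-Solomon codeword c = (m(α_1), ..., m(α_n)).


c = [0, 3, 7, 10]

Message polynomial: m(x) = 8 + 8·x (mod 11).
For each evaluation point α_i, compute m(α_i) mod 11:
  α_1 = 10: Horner steps 8 → 0, so m(10) = 0.
  α_2 = 9: Horner steps 8 → 3, so m(9) = 3.
  α_3 = 4: Horner steps 8 → 7, so m(4) = 7.
  α_4 = 3: Horner steps 8 → 10, so m(3) = 10.
Codeword c = [0, 3, 7, 10] ∈ F_11^4.


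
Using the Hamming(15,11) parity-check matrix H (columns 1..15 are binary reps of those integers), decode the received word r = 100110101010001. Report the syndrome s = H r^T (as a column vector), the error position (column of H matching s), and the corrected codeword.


s = (1, 0, 1, 0)^T, error position = 10, corrected codeword c = 100110101110001

Compute s = H r^T mod 2 one row at a time:
  s_1 = 0 + 1 + 0 + 1 + 0 + 0 + 0 + 1 = 3 ≡ 1 (mod 2).
  s_2 = 1 + 1 + 0 + 1 + 0 + 0 + 0 + 1 = 4 ≡ 0 (mod 2).
  s_3 = 0 + 0 + 0 + 1 + 0 + 1 + 0 + 1 = 3 ≡ 1 (mod 2).
  s_4 = 1 + 0 + 1 + 1 + 1 + 1 + 0 + 1 = 6 ≡ 0 (mod 2).
s = (1, 0, 1, 0)^T — this equals column 10 of H (binary 1010), so error is at position 10.
Correct: flip bit 10 of r = 100110101010001 to get c = 100110101110001.


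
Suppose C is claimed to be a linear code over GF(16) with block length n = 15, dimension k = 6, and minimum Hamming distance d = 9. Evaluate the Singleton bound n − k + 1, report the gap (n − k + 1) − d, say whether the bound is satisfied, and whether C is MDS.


Singleton RHS = n − k + 1 = 10, slack = 1, bound satisfied, not MDS.

Singleton bound: d ≤ n − k + 1.
Here n = 15, k = 6, so n − k + 1 = 10.
Given d = 9, check d ≤ 10: YES.
Slack = (n − k + 1) − d = 1.
The code is NOT MDS (slack = 1 > 0).
Description: the claimed parameters are [15, 6, 9]_16; such a code would be non-MDS.


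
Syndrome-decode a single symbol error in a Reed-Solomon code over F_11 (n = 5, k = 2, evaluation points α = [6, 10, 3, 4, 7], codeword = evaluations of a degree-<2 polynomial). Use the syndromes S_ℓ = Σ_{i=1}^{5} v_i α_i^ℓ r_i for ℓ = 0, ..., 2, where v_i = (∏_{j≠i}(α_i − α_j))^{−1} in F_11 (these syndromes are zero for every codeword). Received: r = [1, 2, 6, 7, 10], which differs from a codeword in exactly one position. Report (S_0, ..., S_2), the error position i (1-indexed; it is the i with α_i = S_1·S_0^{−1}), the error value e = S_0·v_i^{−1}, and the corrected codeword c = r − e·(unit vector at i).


S = (7, 9, 10), error at position 1, error magnitude e = 3, c = [9, 2, 6, 7, 10].

Step 1: column multipliers v_i = (∏_{j≠i}(α_i − α_j))^{−1} mod 11.
  i = 1 (α = 6): (6−10)(6−3)(6−4)(6−7) = (−4)·3·2·(−1) = 24 ≡ 2, so v_1 = 2^{−1} = 6 (mod 11).
  i = 2 (α = 10): (10−6)(10−3)(10−4)(10−7) = 4·7·6·3 = 504 ≡ 9, so v_2 = 9^{−1} = 5 (mod 11).
  i = 3 (α = 3): (3−6)(3−10)(3−4)(3−7) = (−3)·(−7)·(−1)·(−4) = 84 ≡ 7, so v_3 = 7^{−1} = 8 (mod 11).
  i = 4 (α = 4): (4−6)(4−10)(4−3)(4−7) = (−2)·(−6)·1·(−3) = −36 ≡ 8, so v_4 = 8^{−1} = 7 (mod 11).
  i = 5 (α = 7): (7−6)(7−10)(7−3)(7−4) = 1·(−3)·4·3 = −36 ≡ 8, so v_5 = 8^{−1} = 7 (mod 11).
  v = [6, 5, 8, 7, 7].
Step 2: syndromes of r = [1, 2, 6, 7, 10] (all sums mod 11).
  S_0 = Σ v_i r_i = 6·1 + 5·2 + 8·6 + 7·7 + 7·10 = 183 ≡ 7.
  S_1 = Σ v_i α_i r_i = 6·6·1 + 5·10·2 + 8·3·6 + 7·4·7 + 7·7·10 = 966 ≡ 9.
  α_i^2 mod 11 = [3, 1, 9, 5, 5].
  S_2 = Σ v_i α_i^2 r_i = 6·3·1 + 5·1·2 + 8·9·6 + 7·5·7 + 7·5·10 = 1055 ≡ 10.
  S = (7, 9, 10) ≠ 0, so r is not a codeword (an error is present).
Step 3: locate the error. For a single error e at position i, S_ℓ = v_i·e·α_i^ℓ, so α_err = S_1/S_0.
  S_0^{−1} = 7^{−1} = 8 (mod 11), so α_err = 9·8 = 72 ≡ 6 = α_1. Error position i = 1.
  Consistency check: S_2/S_1 = 10·5 = 50 ≡ 6 = α_err ✓ (single-error assumption holds).
Step 4: error magnitude e = S_0/v_1 = S_0·∏_{j≠1}(α_1 − α_j) = 7·2 = 14 ≡ 3 (mod 11).
Step 5: correct position 1: c_1 = r_1 − e = 1 − 3 ≡ 9 (mod 11). Hence c = [9, 2, 6, 7, 10].
  Check: interpolating c through the α_i gives m(x) = 3 + 1·x (degree < 2) with m(α_i) = c_i for every i, so c is indeed a codeword.


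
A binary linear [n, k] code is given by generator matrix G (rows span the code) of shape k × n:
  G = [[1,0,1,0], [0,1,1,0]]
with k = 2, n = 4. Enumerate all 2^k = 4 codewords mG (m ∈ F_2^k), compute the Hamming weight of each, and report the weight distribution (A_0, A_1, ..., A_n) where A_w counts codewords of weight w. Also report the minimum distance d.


Weight distribution: A_0 = 1, A_2 = 3. Minimum distance d = 2.

Enumerate all 2^2 = 4 messages m ∈ F_2^2.
For each, compute codeword c = mG in F_2^4, then tally its weight.
  m = 00 → c = 0000, weight = 0.
  m = 10 → c = 1010, weight = 2.
  m = 01 → c = 0110, weight = 2.
  m = 11 → c = 1100, weight = 2.
Tally weights:
  weight 0: 1 codewords.
  weight 2: 3 codewords.
Minimum distance d = smallest w > 0 with A_w > 0 = 2.
Sanity: Σ A_w = 4 = 2^2 = 4 ✓.


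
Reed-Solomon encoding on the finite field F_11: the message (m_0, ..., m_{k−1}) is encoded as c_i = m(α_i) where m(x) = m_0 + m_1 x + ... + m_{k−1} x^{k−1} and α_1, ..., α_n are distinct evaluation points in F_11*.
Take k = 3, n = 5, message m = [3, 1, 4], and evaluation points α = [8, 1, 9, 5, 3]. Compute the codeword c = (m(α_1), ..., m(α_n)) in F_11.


c = [3, 8, 6, 9, 9]

Message polynomial: m(x) = 3 + 1·x + 4·x^2 (mod 11).
For each evaluation point α_i, compute m(α_i) mod 11:
  α_1 = 8: Horner steps 4 → 0 → 3, so m(8) = 3.
  α_2 = 1: Horner steps 4 → 5 → 8, so m(1) = 8.
  α_3 = 9: Horner steps 4 → 4 → 6, so m(9) = 6.
  α_4 = 5: Horner steps 4 → 10 → 9, so m(5) = 9.
  α_5 = 3: Horner steps 4 → 2 → 9, so m(3) = 9.
Codeword c = [3, 8, 6, 9, 9] ∈ F_11^5.


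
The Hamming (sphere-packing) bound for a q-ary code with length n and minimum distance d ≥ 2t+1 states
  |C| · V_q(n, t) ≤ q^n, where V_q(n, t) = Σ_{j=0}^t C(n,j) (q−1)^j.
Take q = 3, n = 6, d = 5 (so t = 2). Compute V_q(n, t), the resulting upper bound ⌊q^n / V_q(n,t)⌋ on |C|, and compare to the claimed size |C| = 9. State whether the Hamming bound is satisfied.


V_q(n, t) = 73, q^n = 729, Hamming bound = 9, |C| = 9 ≤ bound (satisfied).

Step 1: Compute V_q(n, t) = Σ_{j=0}^2 C(n, j) (q−1)^j.
  j = 0: C(6,0)·(2)^0 = 1·1 = 1.
  j = 1: C(6,1)·(2)^1 = 6·2 = 12.
  j = 2: C(6,2)·(2)^2 = 15·4 = 60.
  V_q(n, t) = 1 + 12 + 60 = 73.
Step 2: q^n = 3^6 = 729.
Step 3: Hamming bound ⌊q^n / V_q(n,t)⌋ = ⌊729/73⌋ = 9.
Step 4: Compare |C| = 9 to 9: satisfied.
The claimed |C| lies at the Hamming bound (tight).


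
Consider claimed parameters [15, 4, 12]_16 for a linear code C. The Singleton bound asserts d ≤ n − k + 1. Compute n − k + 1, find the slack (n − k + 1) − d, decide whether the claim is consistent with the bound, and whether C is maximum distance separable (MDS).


Singleton RHS = n − k + 1 = 12, slack = 0, bound satisfied, MDS.

Singleton bound: d ≤ n − k + 1.
Here n = 15, k = 4, so n − k + 1 = 12.
Given d = 12, check d ≤ 12: YES.
Slack = (n − k + 1) − d = 0.
The code is MDS (slack = 0).
Description: the claimed parameters are [15, 4, 12]_16; such a code would be MDS (meets Singleton bound).


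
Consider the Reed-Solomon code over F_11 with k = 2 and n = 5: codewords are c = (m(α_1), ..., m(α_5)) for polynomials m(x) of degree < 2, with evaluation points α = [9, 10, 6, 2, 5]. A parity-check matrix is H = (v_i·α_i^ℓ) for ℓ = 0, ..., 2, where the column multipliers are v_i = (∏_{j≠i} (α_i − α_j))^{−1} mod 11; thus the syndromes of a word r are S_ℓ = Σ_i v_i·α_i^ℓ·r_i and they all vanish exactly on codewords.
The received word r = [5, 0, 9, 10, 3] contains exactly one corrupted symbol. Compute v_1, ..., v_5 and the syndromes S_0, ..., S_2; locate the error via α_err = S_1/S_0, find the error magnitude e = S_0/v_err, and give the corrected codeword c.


S = (3, 6, 1), error at position 4, error magnitude e = 3, c = [5, 0, 9, 7, 3].

Step 1: column multipliers v_i = (∏_{j≠i}(α_i − α_j))^{−1} mod 11.
  i = 1 (α = 9): (9−10)(9−6)(9−2)(9−5) = (−1)·3·7·4 = −84 ≡ 4, so v_1 = 4^{−1} = 3 (mod 11).
  i = 2 (α = 10): (10−9)(10−6)(10−2)(10−5) = 1·4·8·5 = 160 ≡ 6, so v_2 = 6^{−1} = 2 (mod 11).
  i = 3 (α = 6): (6−9)(6−10)(6−2)(6−5) = (−3)·(−4)·4·1 = 48 ≡ 4, so v_3 = 4^{−1} = 3 (mod 11).
  i = 4 (α = 2): (2−9)(2−10)(2−6)(2−5) = (−7)·(−8)·(−4)·(−3) = 672 ≡ 1, so v_4 = 1^{−1} = 1 (mod 11).
  i = 5 (α = 5): (5−9)(5−10)(5−6)(5−2) = (−4)·(−5)·(−1)·3 = −60 ≡ 6, so v_5 = 6^{−1} = 2 (mod 11).
  v = [3, 2, 3, 1, 2].
Step 2: syndromes of r = [5, 0, 9, 10, 3] (all sums mod 11).
  S_0 = Σ v_i r_i = 3·5 + 2·0 + 3·9 + 1·10 + 2·3 = 58 ≡ 3.
  S_1 = Σ v_i α_i r_i = 3·9·5 + 2·10·0 + 3·6·9 + 1·2·10 + 2·5·3 = 347 ≡ 6.
  α_i^2 mod 11 = [4, 1, 3, 4, 3].
  S_2 = Σ v_i α_i^2 r_i = 3·4·5 + 2·1·0 + 3·3·9 + 1·4·10 + 2·3·3 = 199 ≡ 1.
  S = (3, 6, 1) ≠ 0, so r is not a codeword (an error is present).
Step 3: locate the error. For a single error e at position i, S_ℓ = v_i·e·α_i^ℓ, so α_err = S_1/S_0.
  S_0^{−1} = 3^{−1} = 4 (mod 11), so α_err = 6·4 = 24 ≡ 2 = α_4. Error position i = 4.
  Consistency check: S_2/S_1 = 1·2 = 2 ≡ 2 = α_err ✓ (single-error assumption holds).
Step 4: error magnitude e = S_0/v_4 = S_0·∏_{j≠4}(α_4 − α_j) = 3·1 = 3 ≡ 3 (mod 11).
Step 5: correct position 4: c_4 = r_4 − e = 10 − 3 ≡ 7 (mod 11). Hence c = [5, 0, 9, 7, 3].
  Check: interpolating c through the α_i gives m(x) = 6 + 6·x (degree < 2) with m(α_i) = c_i for every i, so c is indeed a codeword.


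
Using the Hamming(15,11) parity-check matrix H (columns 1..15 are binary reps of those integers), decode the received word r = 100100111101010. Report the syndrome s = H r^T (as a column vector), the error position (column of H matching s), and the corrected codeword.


s = (1, 0, 1, 1)^T, error position = 11, corrected codeword c = 100100111111010

Compute s = H r^T mod 2 one row at a time:
  s_1 = 1 + 1 + 1 + 0 + 1 + 0 + 1 + 0 = 5 ≡ 1 (mod 2).
  s_2 = 1 + 0 + 0 + 1 + 1 + 0 + 1 + 0 = 4 ≡ 0 (mod 2).
  s_3 = 0 + 0 + 0 + 1 + 1 + 0 + 1 + 0 = 3 ≡ 1 (mod 2).
  s_4 = 1 + 0 + 0 + 1 + 1 + 0 + 0 + 0 = 3 ≡ 1 (mod 2).
s = (1, 0, 1, 1)^T — this equals column 11 of H (binary 1011), so error is at position 11.
Correct: flip bit 11 of r = 100100111101010 to get c = 100100111111010.


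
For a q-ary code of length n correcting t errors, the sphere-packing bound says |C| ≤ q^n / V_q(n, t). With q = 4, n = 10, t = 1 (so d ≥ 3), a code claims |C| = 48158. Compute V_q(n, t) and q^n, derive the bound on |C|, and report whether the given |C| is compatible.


V_q(n, t) = 31, q^n = 1048576, Hamming bound = 33825, |C| = 48158 > bound (violated).

Step 1: Compute V_q(n, t) = Σ_{j=0}^1 C(n, j) (q−1)^j.
  j = 0: C(10,0)·(3)^0 = 1·1 = 1.
  j = 1: C(10,1)·(3)^1 = 10·3 = 30.
  V_q(n, t) = 1 + 30 = 31.
Step 2: q^n = 4^10 = 1048576.
Step 3: Hamming bound ⌊q^n / V_q(n,t)⌋ = ⌊1048576/31⌋ = 33825.
Step 4: Compare |C| = 48158 to 33825: violated.
The claimed |C| lies above the Hamming bound, so no 4-ary code of length 10 with d ≥ 3 can have 48158 codewords.


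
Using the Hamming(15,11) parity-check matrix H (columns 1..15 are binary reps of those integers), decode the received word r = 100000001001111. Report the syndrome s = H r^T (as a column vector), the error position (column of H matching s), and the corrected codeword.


s = (1, 0, 0, 0)^T, error position = 8, corrected codeword c = 100000011001111

Compute s = H r^T mod 2 one row at a time:
  s_1 = 0 + 1 + 0 + 0 + 1 + 1 + 1 + 1 = 5 ≡ 1 (mod 2).
  s_2 = 0 + 0 + 0 + 0 + 1 + 1 + 1 + 1 = 4 ≡ 0 (mod 2).
  s_3 = 0 + 0 + 0 + 0 + 0 + 0 + 1 + 1 = 2 ≡ 0 (mod 2).
  s_4 = 1 + 0 + 0 + 0 + 1 + 0 + 1 + 1 = 4 ≡ 0 (mod 2).
s = (1, 0, 0, 0)^T — this equals column 8 of H (binary 1000), so error is at position 8.
Correct: flip bit 8 of r = 100000001001111 to get c = 100000011001111.


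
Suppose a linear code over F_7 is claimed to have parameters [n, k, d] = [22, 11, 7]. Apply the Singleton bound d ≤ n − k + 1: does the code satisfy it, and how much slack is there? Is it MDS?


Singleton RHS = n − k + 1 = 12, slack = 5, bound satisfied, not MDS.

Singleton bound: d ≤ n − k + 1.
Here n = 22, k = 11, so n − k + 1 = 12.
Given d = 7, check d ≤ 12: YES.
Slack = (n − k + 1) − d = 5.
The code is NOT MDS (slack = 5 > 0).
Description: the claimed parameters are [22, 11, 7]_7; such a code would be non-MDS.


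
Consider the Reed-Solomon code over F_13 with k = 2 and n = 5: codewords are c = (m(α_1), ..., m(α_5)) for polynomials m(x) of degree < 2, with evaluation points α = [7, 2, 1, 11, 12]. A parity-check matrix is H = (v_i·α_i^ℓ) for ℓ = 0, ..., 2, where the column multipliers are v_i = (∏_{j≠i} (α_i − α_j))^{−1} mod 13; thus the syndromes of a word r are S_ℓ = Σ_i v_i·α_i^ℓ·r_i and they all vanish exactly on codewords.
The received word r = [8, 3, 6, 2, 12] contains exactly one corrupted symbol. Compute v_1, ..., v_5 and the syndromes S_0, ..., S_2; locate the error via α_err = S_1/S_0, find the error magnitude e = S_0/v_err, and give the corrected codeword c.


S = (10, 5, 9), error at position 1, error magnitude e = 7, c = [1, 3, 6, 2, 12].

Step 1: column multipliers v_i = (∏_{j≠i}(α_i − α_j))^{−1} mod 13.
  i = 1 (α = 7): (7−2)(7−1)(7−11)(7−12) = 5·6·(−4)·(−5) = 600 ≡ 2, so v_1 = 2^{−1} = 7 (mod 13).
  i = 2 (α = 2): (2−7)(2−1)(2−11)(2−12) = (−5)·1·(−9)·(−10) = −450 ≡ 5, so v_2 = 5^{−1} = 8 (mod 13).
  i = 3 (α = 1): (1−7)(1−2)(1−11)(1−12) = (−6)·(−1)·(−10)·(−11) = 660 ≡ 10, so v_3 = 10^{−1} = 4 (mod 13).
  i = 4 (α = 11): (11−7)(11−2)(11−1)(11−12) = 4·9·10·(−1) = −360 ≡ 4, so v_4 = 4^{−1} = 10 (mod 13).
  i = 5 (α = 12): (12−7)(12−2)(12−1)(12−11) = 5·10·11·1 = 550 ≡ 4, so v_5 = 4^{−1} = 10 (mod 13).
  v = [7, 8, 4, 10, 10].
Step 2: syndromes of r = [8, 3, 6, 2, 12] (all sums mod 13).
  S_0 = Σ v_i r_i = 7·8 + 8·3 + 4·6 + 10·2 + 10·12 = 244 ≡ 10.
  S_1 = Σ v_i α_i r_i = 7·7·8 + 8·2·3 + 4·1·6 + 10·11·2 + 10·12·12 = 2124 ≡ 5.
  α_i^2 mod 13 = [10, 4, 1, 4, 1].
  S_2 = Σ v_i α_i^2 r_i = 7·10·8 + 8·4·3 + 4·1·6 + 10·4·2 + 10·1·12 = 880 ≡ 9.
  S = (10, 5, 9) ≠ 0, so r is not a codeword (an error is present).
Step 3: locate the error. For a single error e at position i, S_ℓ = v_i·e·α_i^ℓ, so α_err = S_1/S_0.
  S_0^{−1} = 10^{−1} = 4 (mod 13), so α_err = 5·4 = 20 ≡ 7 = α_1. Error position i = 1.
  Consistency check: S_2/S_1 = 9·8 = 72 ≡ 7 = α_err ✓ (single-error assumption holds).
Step 4: error magnitude e = S_0/v_1 = S_0·∏_{j≠1}(α_1 − α_j) = 10·2 = 20 ≡ 7 (mod 13).
Step 5: correct position 1: c_1 = r_1 − e = 8 − 7 ≡ 1 (mod 13). Hence c = [1, 3, 6, 2, 12].
  Check: interpolating c through the α_i gives m(x) = 9 + 10·x (degree < 2) with m(α_i) = c_i for every i, so c is indeed a codeword.


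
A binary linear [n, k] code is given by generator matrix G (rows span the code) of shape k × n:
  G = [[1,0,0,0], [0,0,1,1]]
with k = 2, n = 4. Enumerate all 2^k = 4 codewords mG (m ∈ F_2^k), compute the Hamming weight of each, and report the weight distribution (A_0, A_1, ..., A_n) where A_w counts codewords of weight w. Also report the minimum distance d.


Weight distribution: A_0 = 1, A_1 = 1, A_2 = 1, A_3 = 1. Minimum distance d = 1.

Enumerate all 2^2 = 4 messages m ∈ F_2^2.
For each, compute codeword c = mG in F_2^4, then tally its weight.
  m = 00 → c = 0000, weight = 0.
  m = 10 → c = 1000, weight = 1.
  m = 01 → c = 0011, weight = 2.
  m = 11 → c = 1011, weight = 3.
Tally weights:
  weight 0: 1 codewords.
  weight 1: 1 codewords.
  weight 2: 1 codewords.
  weight 3: 1 codewords.
Minimum distance d = smallest w > 0 with A_w > 0 = 1.
Sanity: Σ A_w = 4 = 2^2 = 4 ✓.


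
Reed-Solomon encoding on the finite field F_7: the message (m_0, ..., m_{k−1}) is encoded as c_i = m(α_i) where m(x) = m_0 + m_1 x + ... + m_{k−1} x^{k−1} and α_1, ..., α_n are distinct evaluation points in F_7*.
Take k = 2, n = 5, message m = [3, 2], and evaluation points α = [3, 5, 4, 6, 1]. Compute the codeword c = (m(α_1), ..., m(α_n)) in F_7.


c = [2, 6, 4, 1, 5]

Message polynomial: m(x) = 3 + 2·x (mod 7).
For each evaluation point α_i, compute m(α_i) mod 7:
  α_1 = 3: Horner steps 2 → 2, so m(3) = 2.
  α_2 = 5: Horner steps 2 → 6, so m(5) = 6.
  α_3 = 4: Horner steps 2 → 4, so m(4) = 4.
  α_4 = 6: Horner steps 2 → 1, so m(6) = 1.
  α_5 = 1: Horner steps 2 → 5, so m(1) = 5.
Codeword c = [2, 6, 4, 1, 5] ∈ F_7^5.


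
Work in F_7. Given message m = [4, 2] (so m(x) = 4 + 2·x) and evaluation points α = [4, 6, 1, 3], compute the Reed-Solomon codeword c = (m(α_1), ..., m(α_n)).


c = [5, 2, 6, 3]

Message polynomial: m(x) = 4 + 2·x (mod 7).
For each evaluation point α_i, compute m(α_i) mod 7:
  α_1 = 4: Horner steps 2 → 5, so m(4) = 5.
  α_2 = 6: Horner steps 2 → 2, so m(6) = 2.
  α_3 = 1: Horner steps 2 → 6, so m(1) = 6.
  α_4 = 3: Horner steps 2 → 3, so m(3) = 3.
Codeword c = [5, 2, 6, 3] ∈ F_7^4.


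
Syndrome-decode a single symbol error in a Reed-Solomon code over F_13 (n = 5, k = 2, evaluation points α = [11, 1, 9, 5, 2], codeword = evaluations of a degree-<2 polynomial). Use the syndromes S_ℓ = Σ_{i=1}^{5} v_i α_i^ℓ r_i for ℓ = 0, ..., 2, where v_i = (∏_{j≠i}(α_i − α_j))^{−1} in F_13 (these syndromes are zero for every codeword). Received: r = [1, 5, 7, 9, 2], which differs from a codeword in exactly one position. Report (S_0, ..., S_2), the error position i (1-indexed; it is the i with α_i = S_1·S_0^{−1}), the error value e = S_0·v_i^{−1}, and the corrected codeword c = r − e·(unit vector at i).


S = (8, 1, 5), error at position 4, error magnitude e = 3, c = [1, 5, 7, 6, 2].

Step 1: column multipliers v_i = (∏_{j≠i}(α_i − α_j))^{−1} mod 13.
  i = 1 (α = 11): (11−1)(11−9)(11−5)(11−2) = 10·2·6·9 = 1080 ≡ 1, so v_1 = 1^{−1} = 1 (mod 13).
  i = 2 (α = 1): (1−11)(1−9)(1−5)(1−2) = (−10)·(−8)·(−4)·(−1) = 320 ≡ 8, so v_2 = 8^{−1} = 5 (mod 13).
  i = 3 (α = 9): (9−11)(9−1)(9−5)(9−2) = (−2)·8·4·7 = −448 ≡ 7, so v_3 = 7^{−1} = 2 (mod 13).
  i = 4 (α = 5): (5−11)(5−1)(5−9)(5−2) = (−6)·4·(−4)·3 = 288 ≡ 2, so v_4 = 2^{−1} = 7 (mod 13).
  i = 5 (α = 2): (2−11)(2−1)(2−9)(2−5) = (−9)·1·(−7)·(−3) = −189 ≡ 6, so v_5 = 6^{−1} = 11 (mod 13).
  v = [1, 5, 2, 7, 11].
Step 2: syndromes of r = [1, 5, 7, 9, 2] (all sums mod 13).
  S_0 = Σ v_i r_i = 1·1 + 5·5 + 2·7 + 7·9 + 11·2 = 125 ≡ 8.
  S_1 = Σ v_i α_i r_i = 1·11·1 + 5·1·5 + 2·9·7 + 7·5·9 + 11·2·2 = 521 ≡ 1.
  α_i^2 mod 13 = [4, 1, 3, 12, 4].
  S_2 = Σ v_i α_i^2 r_i = 1·4·1 + 5·1·5 + 2·3·7 + 7·12·9 + 11·4·2 = 915 ≡ 5.
  S = (8, 1, 5) ≠ 0, so r is not a codeword (an error is present).
Step 3: locate the error. For a single error e at position i, S_ℓ = v_i·e·α_i^ℓ, so α_err = S_1/S_0.
  S_0^{−1} = 8^{−1} = 5 (mod 13), so α_err = 1·5 = 5 ≡ 5 = α_4. Error position i = 4.
  Consistency check: S_2/S_1 = 5·1 = 5 ≡ 5 = α_err ✓ (single-error assumption holds).
Step 4: error magnitude e = S_0/v_4 = S_0·∏_{j≠4}(α_4 − α_j) = 8·2 = 16 ≡ 3 (mod 13).
Step 5: correct position 4: c_4 = r_4 − e = 9 − 3 ≡ 6 (mod 13). Hence c = [1, 5, 7, 6, 2].
  Check: interpolating c through the α_i gives m(x) = 8 + 10·x (degree < 2) with m(α_i) = c_i for every i, so c is indeed a codeword.


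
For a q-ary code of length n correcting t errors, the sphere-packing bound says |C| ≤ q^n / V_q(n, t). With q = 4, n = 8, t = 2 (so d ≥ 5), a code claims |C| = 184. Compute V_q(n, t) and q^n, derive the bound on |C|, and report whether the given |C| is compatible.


V_q(n, t) = 277, q^n = 65536, Hamming bound = 236, |C| = 184 ≤ bound (satisfied).

Step 1: Compute V_q(n, t) = Σ_{j=0}^2 C(n, j) (q−1)^j.
  j = 0: C(8,0)·(3)^0 = 1·1 = 1.
  j = 1: C(8,1)·(3)^1 = 8·3 = 24.
  j = 2: C(8,2)·(3)^2 = 28·9 = 252.
  V_q(n, t) = 1 + 24 + 252 = 277.
Step 2: q^n = 4^8 = 65536.
Step 3: Hamming bound ⌊q^n / V_q(n,t)⌋ = ⌊65536/277⌋ = 236.
Step 4: Compare |C| = 184 to 236: satisfied.
The claimed |C| lies below the Hamming bound.


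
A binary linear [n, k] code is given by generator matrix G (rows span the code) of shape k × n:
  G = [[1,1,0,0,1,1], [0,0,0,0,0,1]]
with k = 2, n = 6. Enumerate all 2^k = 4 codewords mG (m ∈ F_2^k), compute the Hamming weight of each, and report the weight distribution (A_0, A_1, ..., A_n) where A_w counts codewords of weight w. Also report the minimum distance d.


Weight distribution: A_0 = 1, A_1 = 1, A_3 = 1, A_4 = 1. Minimum distance d = 1.

Enumerate all 2^2 = 4 messages m ∈ F_2^2.
For each, compute codeword c = mG in F_2^6, then tally its weight.
  m = 00 → c = 000000, weight = 0.
  m = 10 → c = 110011, weight = 4.
  m = 01 → c = 000001, weight = 1.
  m = 11 → c = 110010, weight = 3.
Tally weights:
  weight 0: 1 codewords.
  weight 1: 1 codewords.
  weight 3: 1 codewords.
  weight 4: 1 codewords.
Minimum distance d = smallest w > 0 with A_w > 0 = 1.
Sanity: Σ A_w = 4 = 2^2 = 4 ✓.
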